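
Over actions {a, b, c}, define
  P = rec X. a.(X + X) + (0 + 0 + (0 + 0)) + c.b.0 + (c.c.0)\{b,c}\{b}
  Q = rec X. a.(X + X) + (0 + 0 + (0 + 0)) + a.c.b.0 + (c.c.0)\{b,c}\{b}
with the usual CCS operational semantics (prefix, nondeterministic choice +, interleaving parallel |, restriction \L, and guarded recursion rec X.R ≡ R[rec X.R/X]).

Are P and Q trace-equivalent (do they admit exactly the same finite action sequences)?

NO — witness ⟨c⟩

LTS(P): 4 reachable states
  u0 = rec X. a.(X + X) + (0 + 0 + (0 + 0)) + c.b.0 + (c.c.0)\{b,c}\{b} ⊢ --a--▸ u1, --c--▸ u2
  u1 = (rec X. a.(X + X) + (0 + 0 + (0 + 0)) + c.b.0 + (c.c.0)\{b,c}\{b}) + (rec X. a.(X + X) + (0 + 0 + (0 + 0)) + c.b.0 + (c.c.0)\{b,c}\{b}) ⊢ --a--▸ u1, --c--▸ u2
  u2 = b.0 ⊢ --b--▸ u3
  u3 = 0 ⊢ (no moves)
LTS(Q): 5 reachable states
  v0 = rec X. a.(X + X) + (0 + 0 + (0 + 0)) + a.c.b.0 + (c.c.0)\{b,c}\{b} ⊢ --a--▸ v1, --a--▸ v2
  v1 = (rec X. a.(X + X) + (0 + 0 + (0 + 0)) + a.c.b.0 + (c.c.0)\{b,c}\{b}) + (rec X. a.(X + X) + (0 + 0 + (0 + 0)) + a.c.b.0 + (c.c.0)\{b,c}\{b}) ⊢ --a--▸ v1, --a--▸ v2
  v2 = c.b.0 ⊢ --c--▸ v3
  v3 = b.0 ⊢ --b--▸ v4
  v4 = 0 ⊢ (no moves)
Trace ⟨c⟩ through P, begin at {u0}:
  step 1 (c): {u2}
  — P admits the full trace.
Trace ⟨c⟩ through Q, begin at {v0}:
  step 1 (c): ∅ (Q stuck)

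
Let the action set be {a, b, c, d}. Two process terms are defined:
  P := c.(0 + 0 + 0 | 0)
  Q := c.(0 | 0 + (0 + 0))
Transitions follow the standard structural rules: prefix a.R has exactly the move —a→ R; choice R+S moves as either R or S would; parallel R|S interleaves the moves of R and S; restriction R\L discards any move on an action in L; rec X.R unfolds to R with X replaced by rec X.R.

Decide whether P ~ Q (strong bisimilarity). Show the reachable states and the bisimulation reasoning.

bisimilar

LTS(P): 2 reachable states
  u0 = c.(0 + 0 + 0 | 0) → —c→ u1
  u1 = 0 + 0 + 0 | 0 → ∅
LTS(Q): 2 reachable states
  v0 = c.(0 | 0 + (0 + 0)) → —c→ v1
  v1 = 0 | 0 + (0 + 0) → ∅
Bisimilarity quotient blocks:
  B0 = {u0, v0}
  B1 = {u1, v1}
u0 ∈ B0, v0 ∈ B0 → same block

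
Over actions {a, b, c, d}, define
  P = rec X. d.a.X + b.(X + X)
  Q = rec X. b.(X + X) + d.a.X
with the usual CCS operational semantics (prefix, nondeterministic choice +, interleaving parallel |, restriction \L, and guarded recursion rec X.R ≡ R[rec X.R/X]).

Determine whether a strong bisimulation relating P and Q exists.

Reachable graph of P (3 states):
  u0 = rec X. d.a.X + b.(X + X) has moves --b--▸ u1, --d--▸ u2
  u1 = (rec X. d.a.X + b.(X + X)) + (rec X. d.a.X + b.(X + X)) has moves --b--▸ u1, --d--▸ u2
  u2 = a.(rec X. d.a.X + b.(X + X)) has moves --a--▸ u0
Reachable graph of Q (3 states):
  v0 = rec X. b.(X + X) + d.a.X has moves --b--▸ v1, --d--▸ v2
  v1 = (rec X. b.(X + X) + d.a.X) + (rec X. b.(X + X) + d.a.X) has moves --b--▸ v1, --d--▸ v2
  v2 = a.(rec X. b.(X + X) + d.a.X) has moves --a--▸ v0
Partition-refinement fixed point:
  B0 = {u0, u1, v0, v1}
  B1 = {u2, v2}
u0 ∈ B0, v0 ∈ B0 → same block

P ~ Q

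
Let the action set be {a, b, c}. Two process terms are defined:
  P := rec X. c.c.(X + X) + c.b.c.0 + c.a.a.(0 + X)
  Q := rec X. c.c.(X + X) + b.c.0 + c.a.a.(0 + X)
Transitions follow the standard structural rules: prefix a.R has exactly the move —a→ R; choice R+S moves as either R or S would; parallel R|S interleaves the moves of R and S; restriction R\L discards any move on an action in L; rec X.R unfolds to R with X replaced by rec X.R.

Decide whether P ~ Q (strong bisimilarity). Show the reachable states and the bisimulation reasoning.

LTS(P): 9 reachable states
  m0 = rec X. c.c.(X + X) + c.b.c.0 + c.a.a.(0 + X) → —c→ m1, —c→ m2, —c→ m3
  m1 = a.a.(0 + (rec X. c.c.(X + X) + c.b.c.0 + c.a.a.(0 + X))) → —a→ m4
  m2 = b.c.0 → —b→ m5
  m3 = c.((rec X. c.c.(X + X) + c.b.c.0 + c.a.a.(0 + X)) + (rec X. c.c.(X + X) + c.b.c.0 + c.a.a.(0 + X))) → —c→ m6
  m4 = a.(0 + (rec X. c.c.(X + X) + c.b.c.0 + c.a.a.(0 + X))) → —a→ m7
  m5 = c.0 → —c→ m8
  m6 = (rec X. c.c.(X + X) + c.b.c.0 + c.a.a.(0 + X)) + (rec X. c.c.(X + X) + c.b.c.0 + c.a.a.(0 + X)) → —c→ m1, —c→ m2, —c→ m3
  m7 = 0 + (rec X. c.c.(X + X) + c.b.c.0 + c.a.a.(0 + X)) → —c→ m1, —c→ m2, —c→ m3
  m8 = 0 → ∅
LTS(Q): 8 reachable states
  n0 = rec X. c.c.(X + X) + b.c.0 + c.a.a.(0 + X) → —b→ n1, —c→ n2, —c→ n3
  n1 = c.0 → —c→ n4
  n2 = a.a.(0 + (rec X. c.c.(X + X) + b.c.0 + c.a.a.(0 + X))) → —a→ n5
  n3 = c.((rec X. c.c.(X + X) + b.c.0 + c.a.a.(0 + X)) + (rec X. c.c.(X + X) + b.c.0 + c.a.a.(0 + X))) → —c→ n6
  n4 = 0 → ∅
  n5 = a.(0 + (rec X. c.c.(X + X) + b.c.0 + c.a.a.(0 + X))) → —a→ n7
  n6 = (rec X. c.c.(X + X) + b.c.0 + c.a.a.(0 + X)) + (rec X. c.c.(X + X) + b.c.0 + c.a.a.(0 + X)) → —b→ n1, —c→ n2, —c→ n3
  n7 = 0 + (rec X. c.c.(X + X) + b.c.0 + c.a.a.(0 + X)) → —b→ n1, —c→ n2, —c→ n3
Bisimilarity quotient blocks:
  B0 = {m0, m6, m7}
  B1 = {m1}
  B2 = {m4}
  B3 = {m2}
  B4 = {m5, n1}
  B5 = {m8, n4}
  B6 = {m3}
  B7 = {n0, n6, n7}
  B8 = {n2}
  B9 = {n5}
  B10 = {n3}
m0 ∈ B0, n0 ∈ B7 → different blocks

P ≁ Q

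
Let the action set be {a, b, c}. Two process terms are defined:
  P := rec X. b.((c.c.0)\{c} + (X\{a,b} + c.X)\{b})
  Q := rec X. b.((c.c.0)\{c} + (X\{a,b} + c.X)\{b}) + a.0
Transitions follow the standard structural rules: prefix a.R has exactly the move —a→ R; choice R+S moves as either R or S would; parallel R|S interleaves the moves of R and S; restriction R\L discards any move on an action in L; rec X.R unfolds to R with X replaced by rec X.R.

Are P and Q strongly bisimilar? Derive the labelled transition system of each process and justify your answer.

NO

P's transition system — 3 states:
  s0 = rec X. b.((c.c.0)\{c} + (X\{a,b} + c.X)\{b}) has moves =b=> s1
  s1 = (c.c.0)\{c} + ((rec X. b.((c.c.0)\{c} + (X\{a,b} + c.X)\{b}))\{a,b} + c.(rec X. b.((c.c.0)\{c} + (X\{a,b} + c.X)\{b})))\{b} has moves =c=> s2
  s2 = (rec X. b.((c.c.0)\{c} + (X\{a,b} + c.X)\{b}))\{b} has moves ·
Q's transition system — 5 states:
  t0 = rec X. b.((c.c.0)\{c} + (X\{a,b} + c.X)\{b}) + a.0 has moves =a=> t1, =b=> t2
  t1 = 0 has moves ·
  t2 = (c.c.0)\{c} + ((rec X. b.((c.c.0)\{c} + (X\{a,b} + c.X)\{b}) + a.0)\{a,b} + c.(rec X. b.((c.c.0)\{c} + (X\{a,b} + c.X)\{b}) + a.0))\{b} has moves =c=> t3
  t3 = (rec X. b.((c.c.0)\{c} + (X\{a,b} + c.X)\{b}) + a.0)\{b} has moves =a=> t4
  t4 = 0\{b} has moves ·
Bisimilarity quotient blocks:
  B0 = {s0}
  B1 = {s1}
  B2 = {s2, t1, t4}
  B3 = {t0}
  B4 = {t2}
  B5 = {t3}
s0 ∈ B0, t0 ∈ B3 → different blocks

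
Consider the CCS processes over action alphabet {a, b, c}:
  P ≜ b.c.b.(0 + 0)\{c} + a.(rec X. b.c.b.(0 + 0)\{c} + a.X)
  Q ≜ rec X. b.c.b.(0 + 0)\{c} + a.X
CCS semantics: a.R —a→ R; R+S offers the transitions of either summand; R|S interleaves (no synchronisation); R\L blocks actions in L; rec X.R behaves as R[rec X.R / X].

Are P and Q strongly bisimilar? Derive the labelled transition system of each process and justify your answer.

Reachable graph of P (5 states):
  m0 = b.c.b.(0 + 0)\{c} + a.(rec X. b.c.b.(0 + 0)\{c} + a.X) | —a→ m1, —b→ m2
  m1 = rec X. b.c.b.(0 + 0)\{c} + a.X | —a→ m1, —b→ m2
  m2 = c.b.(0 + 0)\{c} | —c→ m3
  m3 = b.(0 + 0)\{c} | —b→ m4
  m4 = (0 + 0)\{c} | ∅
Reachable graph of Q (4 states):
  n0 = rec X. b.c.b.(0 + 0)\{c} + a.X | —a→ n0, —b→ n1
  n1 = c.b.(0 + 0)\{c} | —c→ n2
  n2 = b.(0 + 0)\{c} | —b→ n3
  n3 = (0 + 0)\{c} | ∅
Coarsest stable partition (strong bisimilarity classes):
  B0 = {m0, m1, n0}
  B1 = {m2, n1}
  B2 = {m3, n2}
  B3 = {m4, n3}
m0 ∈ B0, n0 ∈ B0 → same block

bisimilar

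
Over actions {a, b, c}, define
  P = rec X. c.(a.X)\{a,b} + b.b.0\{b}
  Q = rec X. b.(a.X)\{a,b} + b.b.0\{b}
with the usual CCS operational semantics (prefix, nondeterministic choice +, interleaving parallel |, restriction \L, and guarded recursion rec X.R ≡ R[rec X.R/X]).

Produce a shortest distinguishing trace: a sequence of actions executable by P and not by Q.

P's transition system — 4 states:
  u0 = rec X. c.(a.X)\{a,b} + b.b.0\{b} ⊢ =b=> u1, =c=> u2
  u1 = b.0\{b} ⊢ =b=> u3
  u2 = (a.(rec X. c.(a.X)\{a,b} + b.b.0\{b}))\{a,b} ⊢ deadlocked
  u3 = 0\{b} ⊢ deadlocked
Q's transition system — 4 states:
  v0 = rec X. b.(a.X)\{a,b} + b.b.0\{b} ⊢ =b=> v1, =b=> v2
  v1 = (a.(rec X. b.(a.X)\{a,b} + b.b.0\{b}))\{a,b} ⊢ deadlocked
  v2 = b.0\{b} ⊢ =b=> v3
  v3 = 0\{b} ⊢ deadlocked
Run σ = ⟨c⟩ on P: start {u0}
  after c @ step 1: {u2}
  P completes σ.
Run σ = ⟨c⟩ on Q: start {v0}
  after c @ step 1: ∅ (Q stuck)

c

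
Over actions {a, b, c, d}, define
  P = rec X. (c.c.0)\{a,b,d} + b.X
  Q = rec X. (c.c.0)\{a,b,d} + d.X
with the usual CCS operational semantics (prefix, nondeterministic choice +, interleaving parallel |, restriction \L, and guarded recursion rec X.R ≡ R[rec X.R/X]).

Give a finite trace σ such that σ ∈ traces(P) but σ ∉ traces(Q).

LTS(P): 3 reachable states
  p0 = rec X. (c.c.0)\{a,b,d} + b.X ⊢ =b=> p0, =c=> p1
  p1 = (c.0)\{a,b,d} ⊢ =c=> p2
  p2 = 0\{a,b,d} ⊢ (no moves)
LTS(Q): 3 reachable states
  q0 = rec X. (c.c.0)\{a,b,d} + d.X ⊢ =c=> q1, =d=> q0
  q1 = (c.0)\{a,b,d} ⊢ =c=> q2
  q2 = 0\{a,b,d} ⊢ (no moves)
Trace ⟨b⟩ through P, begin at {p0}:
  after b @ step 1: {p0}
  ✓ P
Trace ⟨b⟩ through Q, begin at {q0}:
  after b @ step 1: ∅  — Q cannot continue

b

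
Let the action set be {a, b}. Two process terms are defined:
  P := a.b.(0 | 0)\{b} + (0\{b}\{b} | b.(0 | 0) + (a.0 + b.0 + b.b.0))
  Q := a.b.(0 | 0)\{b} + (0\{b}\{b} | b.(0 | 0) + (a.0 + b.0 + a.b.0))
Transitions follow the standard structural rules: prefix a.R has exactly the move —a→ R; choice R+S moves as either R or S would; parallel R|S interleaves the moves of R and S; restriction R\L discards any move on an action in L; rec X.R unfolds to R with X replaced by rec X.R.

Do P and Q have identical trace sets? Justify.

NO — witness ⟨bb⟩

Reachable graph of P (6 states):
  s0 = a.b.(0 | 0)\{b} + (0\{b}\{b} | b.(0 | 0) + (a.0 + b.0 + b.b.0)) :: -a-> s1, -a-> s2, -b-> s1, -b-> s3, -b-> s4
  s1 = 0 :: ∅
  s2 = b.(0 | 0)\{b} :: -b-> s5
  s3 = 0\{b}\{b} | (0 | 0) :: ∅
  s4 = b.0 :: -b-> s1
  s5 = (0 | 0)\{b} :: ∅
Reachable graph of Q (6 states):
  t0 = a.b.(0 | 0)\{b} + (0\{b}\{b} | b.(0 | 0) + (a.0 + b.0 + a.b.0)) :: -a-> t1, -a-> t2, -a-> t3, -b-> t1, -b-> t4
  t1 = 0 :: ∅
  t2 = b.(0 | 0)\{b} :: -b-> t5
  t3 = b.0 :: -b-> t1
  t4 = 0\{b}\{b} | (0 | 0) :: ∅
  t5 = (0 | 0)\{b} :: ∅
Run σ = ⟨bb⟩ on P: start {s0}
  [1] b ⇒ {s1, s3, s4}
  [2] b ⇒ {s1}
  — P admits the full trace.
Run σ = ⟨bb⟩ on Q: start {t0}
  [1] b ⇒ {t1, t4}
  [2] b ⇒ ∅  — Q cannot continue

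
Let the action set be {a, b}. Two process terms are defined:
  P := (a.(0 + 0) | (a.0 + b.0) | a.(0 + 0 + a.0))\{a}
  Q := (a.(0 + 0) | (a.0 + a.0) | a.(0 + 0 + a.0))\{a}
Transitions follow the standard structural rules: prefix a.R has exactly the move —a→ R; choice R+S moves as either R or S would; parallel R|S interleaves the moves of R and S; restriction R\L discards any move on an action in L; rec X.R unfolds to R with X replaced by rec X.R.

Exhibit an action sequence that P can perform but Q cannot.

b

Reachable graph of P (2 states):
  m0 = (a.(0 + 0) | (a.0 + b.0) | a.(0 + 0 + a.0))\{a} :: =b=> m1
  m1 = (a.(0 + 0) | 0 | a.(0 + 0 + a.0))\{a} :: (no moves)
Reachable graph of Q (1 states):
  n0 = (a.(0 + 0) | (a.0 + a.0) | a.(0 + 0 + a.0))\{a} :: (no moves)
Executing b from P (initial set {m0}):
  [1] b ⇒ {m1}
  P completes σ.
Executing b from Q (initial set {n0}):
  [1] b ⇒ ∅  — Q cannot continue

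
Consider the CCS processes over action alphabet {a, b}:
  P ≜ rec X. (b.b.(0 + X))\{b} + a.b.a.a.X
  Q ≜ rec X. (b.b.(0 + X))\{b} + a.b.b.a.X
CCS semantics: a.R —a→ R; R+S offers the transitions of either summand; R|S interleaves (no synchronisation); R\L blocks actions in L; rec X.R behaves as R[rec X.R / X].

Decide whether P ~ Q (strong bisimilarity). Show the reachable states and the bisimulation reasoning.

P ≁ Q

P's transition system — 4 states:
  u0 = rec X. (b.b.(0 + X))\{b} + a.b.a.a.X :: —a→ u1
  u1 = b.a.a.(rec X. (b.b.(0 + X))\{b} + a.b.a.a.X) :: —b→ u2
  u2 = a.a.(rec X. (b.b.(0 + X))\{b} + a.b.a.a.X) :: —a→ u3
  u3 = a.(rec X. (b.b.(0 + X))\{b} + a.b.a.a.X) :: —a→ u0
Q's transition system — 4 states:
  v0 = rec X. (b.b.(0 + X))\{b} + a.b.b.a.X :: —a→ v1
  v1 = b.b.a.(rec X. (b.b.(0 + X))\{b} + a.b.b.a.X) :: —b→ v2
  v2 = b.a.(rec X. (b.b.(0 + X))\{b} + a.b.b.a.X) :: —b→ v3
  v3 = a.(rec X. (b.b.(0 + X))\{b} + a.b.b.a.X) :: —a→ v0
Coarsest stable partition (strong bisimilarity classes):
  B0 = {u0}
  B1 = {u1}
  B2 = {u2}
  B3 = {u3}
  B4 = {v0}
  B5 = {v1}
  B6 = {v2}
  B7 = {v3}
u0 ∈ B0, v0 ∈ B4 → different blocks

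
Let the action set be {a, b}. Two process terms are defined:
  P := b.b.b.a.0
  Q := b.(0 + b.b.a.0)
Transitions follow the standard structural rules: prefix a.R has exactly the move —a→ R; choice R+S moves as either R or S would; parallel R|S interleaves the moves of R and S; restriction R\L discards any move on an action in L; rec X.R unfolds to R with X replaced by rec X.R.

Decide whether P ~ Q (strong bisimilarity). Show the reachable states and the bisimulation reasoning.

Reachable graph of P (5 states):
  p0 = b.b.b.a.0 has moves —b→ p1
  p1 = b.b.a.0 has moves —b→ p2
  p2 = b.a.0 has moves —b→ p3
  p3 = a.0 has moves —a→ p4
  p4 = 0 has moves stopped
Reachable graph of Q (5 states):
  q0 = b.(0 + b.b.a.0) has moves —b→ q1
  q1 = 0 + b.b.a.0 has moves —b→ q2
  q2 = b.a.0 has moves —b→ q3
  q3 = a.0 has moves —a→ q4
  q4 = 0 has moves stopped
Bisimilarity quotient blocks:
  B0 = {p0, q0}
  B1 = {p1, q1}
  B2 = {p2, q2}
  B3 = {p3, q3}
  B4 = {p4, q4}
p0 ∈ B0, q0 ∈ B0 → same block

P ~ Q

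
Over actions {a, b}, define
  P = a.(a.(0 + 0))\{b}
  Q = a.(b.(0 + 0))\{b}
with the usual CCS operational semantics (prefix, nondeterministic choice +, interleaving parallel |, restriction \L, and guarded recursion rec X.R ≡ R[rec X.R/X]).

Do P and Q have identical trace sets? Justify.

traces(P) ≠ traces(Q) — witness ⟨aa⟩

P's transition system — 3 states:
  u0 = a.(a.(0 + 0))\{b} has moves ··a··> u1
  u1 = (a.(0 + 0))\{b} has moves ··a··> u2
  u2 = (0 + 0)\{b} has moves deadlocked
Q's transition system — 2 states:
  v0 = a.(b.(0 + 0))\{b} has moves ··a··> v1
  v1 = (b.(0 + 0))\{b} has moves deadlocked
Run σ = ⟨aa⟩ on P: start {u0}
  [1] a ⇒ {u1}
  [2] a ⇒ {u2}
  ✓ P
Run σ = ⟨aa⟩ on Q: start {v0}
  [1] a ⇒ {v1}
  [2] a ⇒ ∅ (Q stuck)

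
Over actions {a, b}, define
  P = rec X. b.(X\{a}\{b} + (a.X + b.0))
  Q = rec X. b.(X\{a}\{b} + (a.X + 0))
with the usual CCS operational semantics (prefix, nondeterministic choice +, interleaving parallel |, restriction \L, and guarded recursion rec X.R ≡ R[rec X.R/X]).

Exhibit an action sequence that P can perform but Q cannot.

bb

LTS(P): 3 reachable states
  p0 = rec X. b.(X\{a}\{b} + (a.X + b.0)) ⊢ —b→ p1
  p1 = (rec X. b.(X\{a}\{b} + (a.X + b.0)))\{a}\{b} + (a.(rec X. b.(X\{a}\{b} + (a.X + b.0))) + b.0) ⊢ —a→ p0, —b→ p2
  p2 = 0 ⊢ deadlocked
LTS(Q): 2 reachable states
  q0 = rec X. b.(X\{a}\{b} + (a.X + 0)) ⊢ —b→ q1
  q1 = (rec X. b.(X\{a}\{b} + (a.X + 0)))\{a}\{b} + (a.(rec X. b.(X\{a}\{b} + (a.X + 0))) + 0) ⊢ —a→ q0
Trace ⟨bb⟩ through P, begin at {p0}:
  [1] b ⇒ {p1}
  [2] b ⇒ {p2}
  ✓ P
Trace ⟨bb⟩ through Q, begin at {q0}:
  [1] b ⇒ {q1}
  [2] b ⇒ ∅ (Q stuck)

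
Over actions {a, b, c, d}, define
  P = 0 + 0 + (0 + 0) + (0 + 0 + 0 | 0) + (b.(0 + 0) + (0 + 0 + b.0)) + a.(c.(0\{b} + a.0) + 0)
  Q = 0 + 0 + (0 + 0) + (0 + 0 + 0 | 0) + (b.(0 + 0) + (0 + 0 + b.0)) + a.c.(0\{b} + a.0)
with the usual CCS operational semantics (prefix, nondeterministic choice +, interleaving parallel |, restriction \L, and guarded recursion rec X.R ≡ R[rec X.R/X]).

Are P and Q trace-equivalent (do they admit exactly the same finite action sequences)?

trace-equivalent

LTS(P): 5 reachable states
  s0 = 0 + 0 + (0 + 0) + (0 + 0 + 0 | 0) + (b.(0 + 0) + (0 + 0 + b.0)) + a.(c.(0\{b} + a.0) + 0) ⊢ ··a··> s1, ··b··> s2, ··b··> s3
  s1 = c.(0\{b} + a.0) + 0 ⊢ ··c··> s4
  s2 = 0 ⊢ stopped
  s3 = 0 + 0 ⊢ stopped
  s4 = 0\{b} + a.0 ⊢ ··a··> s2
LTS(Q): 5 reachable states
  t0 = 0 + 0 + (0 + 0) + (0 + 0 + 0 | 0) + (b.(0 + 0) + (0 + 0 + b.0)) + a.c.(0\{b} + a.0) ⊢ ··a··> t1, ··b··> t2, ··b··> t3
  t1 = c.(0\{b} + a.0) ⊢ ··c··> t4
  t2 = 0 ⊢ stopped
  t3 = 0 + 0 ⊢ stopped
  t4 = 0\{b} + a.0 ⊢ ··a··> t2
Partition-refinement fixed point:
  B0 = {s0, t0}
  B1 = {s1, t1}
  B2 = {s4, t4}
  B3 = {s2, s3, t2, t3}
s0 ∈ B0, t0 ∈ B0 → same block
Bisimilar ⇒ trace-equivalent.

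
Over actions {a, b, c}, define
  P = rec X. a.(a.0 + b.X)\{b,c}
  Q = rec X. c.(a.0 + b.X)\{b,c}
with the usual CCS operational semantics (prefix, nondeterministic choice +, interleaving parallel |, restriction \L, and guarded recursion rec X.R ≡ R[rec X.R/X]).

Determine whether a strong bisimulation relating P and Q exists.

P ≁ Q

Reachable graph of P (3 states):
  m0 = rec X. a.(a.0 + b.X)\{b,c} → -a-> m1
  m1 = (a.0 + b.(rec X. a.(a.0 + b.X)\{b,c}))\{b,c} → -a-> m2
  m2 = 0\{b,c} → ∅
Reachable graph of Q (3 states):
  n0 = rec X. c.(a.0 + b.X)\{b,c} → -c-> n1
  n1 = (a.0 + b.(rec X. c.(a.0 + b.X)\{b,c}))\{b,c} → -a-> n2
  n2 = 0\{b,c} → ∅
Coarsest stable partition (strong bisimilarity classes):
  B0 = {m0}
  B1 = {m1, n1}
  B2 = {m2, n2}
  B3 = {n0}
m0 ∈ B0, n0 ∈ B3 → different blocks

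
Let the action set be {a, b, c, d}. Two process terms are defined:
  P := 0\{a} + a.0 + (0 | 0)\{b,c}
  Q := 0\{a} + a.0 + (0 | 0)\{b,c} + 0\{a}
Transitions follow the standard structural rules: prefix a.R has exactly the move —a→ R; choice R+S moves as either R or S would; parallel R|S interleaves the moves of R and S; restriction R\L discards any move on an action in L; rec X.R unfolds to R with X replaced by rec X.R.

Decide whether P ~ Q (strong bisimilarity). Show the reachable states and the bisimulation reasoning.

bisimilar

LTS(P): 2 reachable states
  s0 = 0\{a} + a.0 + (0 | 0)\{b,c} → —a→ s1
  s1 = 0 → ∅
LTS(Q): 2 reachable states
  t0 = 0\{a} + a.0 + (0 | 0)\{b,c} + 0\{a} → —a→ t1
  t1 = 0 → ∅
Partition-refinement fixed point:
  B0 = {s0, t0}
  B1 = {s1, t1}
s0 ∈ B0, t0 ∈ B0 → same block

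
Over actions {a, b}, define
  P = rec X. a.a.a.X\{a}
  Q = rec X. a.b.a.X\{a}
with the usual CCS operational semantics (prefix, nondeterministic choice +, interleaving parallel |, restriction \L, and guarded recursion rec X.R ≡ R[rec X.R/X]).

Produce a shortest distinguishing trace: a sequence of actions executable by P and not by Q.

LTS(P): 4 reachable states
  u0 = rec X. a.a.a.X\{a} | --a--▸ u1
  u1 = a.a.(rec X. a.a.a.X\{a})\{a} | --a--▸ u2
  u2 = a.(rec X. a.a.a.X\{a})\{a} | --a--▸ u3
  u3 = (rec X. a.a.a.X\{a})\{a} | deadlocked
LTS(Q): 4 reachable states
  v0 = rec X. a.b.a.X\{a} | --a--▸ v1
  v1 = b.a.(rec X. a.b.a.X\{a})\{a} | --b--▸ v2
  v2 = a.(rec X. a.b.a.X\{a})\{a} | --a--▸ v3
  v3 = (rec X. a.b.a.X\{a})\{a} | deadlocked
Trace ⟨aa⟩ through P, begin at {u0}:
  [1] a ⇒ {u1}
  [2] a ⇒ {u2}
  P completes σ.
Trace ⟨aa⟩ through Q, begin at {v0}:
  [1] a ⇒ {v1}
  [2] a ⇒ no successor for Q

aa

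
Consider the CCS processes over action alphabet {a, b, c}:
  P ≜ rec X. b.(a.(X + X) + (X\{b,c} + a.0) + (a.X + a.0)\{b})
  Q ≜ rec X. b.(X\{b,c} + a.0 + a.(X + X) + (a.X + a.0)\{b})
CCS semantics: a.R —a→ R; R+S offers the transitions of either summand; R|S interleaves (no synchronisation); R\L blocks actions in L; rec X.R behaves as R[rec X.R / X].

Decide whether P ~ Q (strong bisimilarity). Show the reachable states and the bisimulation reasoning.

YES

P's transition system — 6 states:
  s0 = rec X. b.(a.(X + X) + (X\{b,c} + a.0) + (a.X + a.0)\{b}) | —b→ s1
  s1 = a.((rec X. b.(a.(X + X) + (X\{b,c} + a.0) + (a.X + a.0)\{b})) + (rec X. b.(a.(X + X) + (X\{b,c} + a.0) + (a.X + a.0)\{b}))) + ((rec X. b.(a.(X + X) + (X\{b,c} + a.0) + (a.X + a.0)\{b}))\{b,c} + a.0) + (a.(rec X. b.(a.(X + X) + (X\{b,c} + a.0) + (a.X + a.0)\{b})) + a.0)\{b} | —a→ s2, —a→ s3, —a→ s4, —a→ s5
  s2 = (rec X. b.(a.(X + X) + (X\{b,c} + a.0) + (a.X + a.0)\{b})) + (rec X. b.(a.(X + X) + (X\{b,c} + a.0) + (a.X + a.0)\{b})) | —b→ s1
  s3 = (rec X. b.(a.(X + X) + (X\{b,c} + a.0) + (a.X + a.0)\{b}))\{b} | ∅
  s4 = 0 | ∅
  s5 = 0\{b} | ∅
Q's transition system — 6 states:
  t0 = rec X. b.(X\{b,c} + a.0 + a.(X + X) + (a.X + a.0)\{b}) | —b→ t1
  t1 = (rec X. b.(X\{b,c} + a.0 + a.(X + X) + (a.X + a.0)\{b}))\{b,c} + a.0 + a.((rec X. b.(X\{b,c} + a.0 + a.(X + X) + (a.X + a.0)\{b})) + (rec X. b.(X\{b,c} + a.0 + a.(X + X) + (a.X + a.0)\{b}))) + (a.(rec X. b.(X\{b,c} + a.0 + a.(X + X) + (a.X + a.0)\{b})) + a.0)\{b} | —a→ t2, —a→ t3, —a→ t4, —a→ t5
  t2 = (rec X. b.(X\{b,c} + a.0 + a.(X + X) + (a.X + a.0)\{b})) + (rec X. b.(X\{b,c} + a.0 + a.(X + X) + (a.X + a.0)\{b})) | —b→ t1
  t3 = (rec X. b.(X\{b,c} + a.0 + a.(X + X) + (a.X + a.0)\{b}))\{b} | ∅
  t4 = 0 | ∅
  t5 = 0\{b} | ∅
Bisimilarity quotient blocks:
  B0 = {s0, s2, t0, t2}
  B1 = {s1, t1}
  B2 = {s3, s4, s5, t3, t4, t5}
s0 ∈ B0, t0 ∈ B0 → same block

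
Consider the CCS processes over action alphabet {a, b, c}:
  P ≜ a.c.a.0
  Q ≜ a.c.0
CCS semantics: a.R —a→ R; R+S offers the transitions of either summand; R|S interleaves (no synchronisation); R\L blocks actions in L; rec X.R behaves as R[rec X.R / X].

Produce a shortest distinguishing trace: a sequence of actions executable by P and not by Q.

aca

Reachable graph of P (4 states):
  p0 = a.c.a.0 has moves =a=> p1
  p1 = c.a.0 has moves =c=> p2
  p2 = a.0 has moves =a=> p3
  p3 = 0 has moves ∅
Reachable graph of Q (3 states):
  q0 = a.c.0 has moves =a=> q1
  q1 = c.0 has moves =c=> q2
  q2 = 0 has moves ∅
Trace ⟨aca⟩ through P, begin at {p0}:
  after a @ step 1: {p1}
  after c @ step 2: {p2}
  after a @ step 3: {p3}
  — P admits the full trace.
Trace ⟨aca⟩ through Q, begin at {q0}:
  after a @ step 1: {q1}
  after c @ step 2: {q2}
  after a @ step 3: ∅  — Q cannot continue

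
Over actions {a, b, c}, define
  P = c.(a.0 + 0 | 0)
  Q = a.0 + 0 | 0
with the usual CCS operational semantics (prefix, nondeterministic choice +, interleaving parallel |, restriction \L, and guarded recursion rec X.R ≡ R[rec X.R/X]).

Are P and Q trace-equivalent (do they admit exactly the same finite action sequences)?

traces(P) ≠ traces(Q) — witness ⟨c⟩

Reachable graph of P (3 states):
  s0 = c.(a.0 + 0 | 0) :: ··c··> s1
  s1 = a.0 + 0 | 0 :: ··a··> s2
  s2 = 0 :: (no moves)
Reachable graph of Q (2 states):
  t0 = a.0 + 0 | 0 :: ··a··> t1
  t1 = 0 :: (no moves)
Run σ = ⟨c⟩ on P: start {s0}
  [1] c ⇒ {s1}
  — P admits the full trace.
Run σ = ⟨c⟩ on Q: start {t0}
  [1] c ⇒ no successor for Q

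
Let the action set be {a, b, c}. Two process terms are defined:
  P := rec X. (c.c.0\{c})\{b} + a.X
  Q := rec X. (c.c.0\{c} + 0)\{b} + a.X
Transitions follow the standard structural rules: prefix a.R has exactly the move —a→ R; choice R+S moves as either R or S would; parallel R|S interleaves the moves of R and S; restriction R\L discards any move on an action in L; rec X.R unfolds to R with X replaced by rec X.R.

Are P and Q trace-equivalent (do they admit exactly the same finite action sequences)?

P's transition system — 3 states:
  u0 = rec X. (c.c.0\{c})\{b} + a.X ⊢ =a=> u0, =c=> u1
  u1 = (c.0\{c})\{b} ⊢ =c=> u2
  u2 = 0\{c}\{b} ⊢ stopped
Q's transition system — 3 states:
  v0 = rec X. (c.c.0\{c} + 0)\{b} + a.X ⊢ =a=> v0, =c=> v1
  v1 = (c.0\{c})\{b} ⊢ =c=> v2
  v2 = 0\{c}\{b} ⊢ stopped
Partition-refinement fixed point:
  B0 = {u0, v0}
  B1 = {u1, v1}
  B2 = {u2, v2}
u0 ∈ B0, v0 ∈ B0 → same block
Bisimilar ⇒ trace-equivalent.

trace-equivalent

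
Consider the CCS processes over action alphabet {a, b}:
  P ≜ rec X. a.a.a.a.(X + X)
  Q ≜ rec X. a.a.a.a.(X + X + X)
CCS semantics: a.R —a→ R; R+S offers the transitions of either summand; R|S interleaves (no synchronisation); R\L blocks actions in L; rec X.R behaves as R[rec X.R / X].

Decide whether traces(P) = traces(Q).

LTS(P): 5 reachable states
  u0 = rec X. a.a.a.a.(X + X) → —a→ u1
  u1 = a.a.a.((rec X. a.a.a.a.(X + X)) + (rec X. a.a.a.a.(X + X))) → —a→ u2
  u2 = a.a.((rec X. a.a.a.a.(X + X)) + (rec X. a.a.a.a.(X + X))) → —a→ u3
  u3 = a.((rec X. a.a.a.a.(X + X)) + (rec X. a.a.a.a.(X + X))) → —a→ u4
  u4 = (rec X. a.a.a.a.(X + X)) + (rec X. a.a.a.a.(X + X)) → —a→ u1
LTS(Q): 5 reachable states
  v0 = rec X. a.a.a.a.(X + X + X) → —a→ v1
  v1 = a.a.a.((rec X. a.a.a.a.(X + X + X)) + (rec X. a.a.a.a.(X + X + X)) + (rec X. a.a.a.a.(X + X + X))) → —a→ v2
  v2 = a.a.((rec X. a.a.a.a.(X + X + X)) + (rec X. a.a.a.a.(X + X + X)) + (rec X. a.a.a.a.(X + X + X))) → —a→ v3
  v3 = a.((rec X. a.a.a.a.(X + X + X)) + (rec X. a.a.a.a.(X + X + X)) + (rec X. a.a.a.a.(X + X + X))) → —a→ v4
  v4 = (rec X. a.a.a.a.(X + X + X)) + (rec X. a.a.a.a.(X + X + X)) + (rec X. a.a.a.a.(X + X + X)) → —a→ v1
Partition-refinement fixed point:
  B0 = {u0, u1, u2, u3, u4, v0, v1, v2, v3, v4}
u0 ∈ B0, v0 ∈ B0 → same block
Bisimilar ⇒ trace-equivalent.

YES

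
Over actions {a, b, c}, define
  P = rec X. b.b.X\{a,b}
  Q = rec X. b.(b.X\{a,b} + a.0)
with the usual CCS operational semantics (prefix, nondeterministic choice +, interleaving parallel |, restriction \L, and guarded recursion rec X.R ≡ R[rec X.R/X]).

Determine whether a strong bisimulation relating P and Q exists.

not bisimilar

P's transition system — 3 states:
  u0 = rec X. b.b.X\{a,b} has moves =b=> u1
  u1 = b.(rec X. b.b.X\{a,b})\{a,b} has moves =b=> u2
  u2 = (rec X. b.b.X\{a,b})\{a,b} has moves deadlocked
Q's transition system — 4 states:
  v0 = rec X. b.(b.X\{a,b} + a.0) has moves =b=> v1
  v1 = b.(rec X. b.(b.X\{a,b} + a.0))\{a,b} + a.0 has moves =a=> v2, =b=> v3
  v2 = 0 has moves deadlocked
  v3 = (rec X. b.(b.X\{a,b} + a.0))\{a,b} has moves deadlocked
Partition-refinement fixed point:
  B0 = {u0}
  B1 = {u1}
  B2 = {u2, v2, v3}
  B3 = {v0}
  B4 = {v1}
u0 ∈ B0, v0 ∈ B3 → different blocks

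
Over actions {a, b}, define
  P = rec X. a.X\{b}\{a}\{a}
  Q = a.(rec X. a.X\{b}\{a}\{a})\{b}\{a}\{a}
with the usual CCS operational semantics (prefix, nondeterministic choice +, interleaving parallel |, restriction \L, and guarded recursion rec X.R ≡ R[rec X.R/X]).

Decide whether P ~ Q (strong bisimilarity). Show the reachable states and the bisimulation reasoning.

Reachable graph of P (2 states):
  m0 = rec X. a.X\{b}\{a}\{a} ⊢ —a→ m1
  m1 = (rec X. a.X\{b}\{a}\{a})\{b}\{a}\{a} ⊢ ∅
Reachable graph of Q (2 states):
  n0 = a.(rec X. a.X\{b}\{a}\{a})\{b}\{a}\{a} ⊢ —a→ n1
  n1 = (rec X. a.X\{b}\{a}\{a})\{b}\{a}\{a} ⊢ ∅
Bisimilarity quotient blocks:
  B0 = {m0, n0}
  B1 = {m1, n1}
m0 ∈ B0, n0 ∈ B0 → same block

P ~ Q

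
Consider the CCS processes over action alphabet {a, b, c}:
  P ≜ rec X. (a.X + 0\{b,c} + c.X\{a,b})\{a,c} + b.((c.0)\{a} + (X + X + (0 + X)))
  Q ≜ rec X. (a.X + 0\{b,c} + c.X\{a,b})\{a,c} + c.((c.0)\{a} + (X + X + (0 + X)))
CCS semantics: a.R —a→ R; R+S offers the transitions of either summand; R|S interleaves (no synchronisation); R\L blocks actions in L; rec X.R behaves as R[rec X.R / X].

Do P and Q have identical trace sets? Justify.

LTS(P): 3 reachable states
  s0 = rec X. (a.X + 0\{b,c} + c.X\{a,b})\{a,c} + b.((c.0)\{a} + (X + X + (0 + X))) → —b→ s1
  s1 = (c.0)\{a} + ((rec X. (a.X + 0\{b,c} + c.X\{a,b})\{a,c} + b.((c.0)\{a} + (X + X + (0 + X)))) + (rec X. (a.X + 0\{b,c} + c.X\{a,b})\{a,c} + b.((c.0)\{a} + (X + X + (0 + X)))) + (0 + (rec X. (a.X + 0\{b,c} + c.X\{a,b})\{a,c} + b.((c.0)\{a} + (X + X + (0 + X)))))) → —b→ s1, —c→ s2
  s2 = 0\{a} → stopped
LTS(Q): 3 reachable states
  t0 = rec X. (a.X + 0\{b,c} + c.X\{a,b})\{a,c} + c.((c.0)\{a} + (X + X + (0 + X))) → —c→ t1
  t1 = (c.0)\{a} + ((rec X. (a.X + 0\{b,c} + c.X\{a,b})\{a,c} + c.((c.0)\{a} + (X + X + (0 + X)))) + (rec X. (a.X + 0\{b,c} + c.X\{a,b})\{a,c} + c.((c.0)\{a} + (X + X + (0 + X)))) + (0 + (rec X. (a.X + 0\{b,c} + c.X\{a,b})\{a,c} + c.((c.0)\{a} + (X + X + (0 + X)))))) → —c→ t1, —c→ t2
  t2 = 0\{a} → stopped
Run σ = ⟨b⟩ on P: start {s0}
  [1] b ⇒ {s1}
  ✓ P
Run σ = ⟨b⟩ on Q: start {t0}
  [1] b ⇒ ∅  — Q cannot continue

trace-distinct — witness ⟨b⟩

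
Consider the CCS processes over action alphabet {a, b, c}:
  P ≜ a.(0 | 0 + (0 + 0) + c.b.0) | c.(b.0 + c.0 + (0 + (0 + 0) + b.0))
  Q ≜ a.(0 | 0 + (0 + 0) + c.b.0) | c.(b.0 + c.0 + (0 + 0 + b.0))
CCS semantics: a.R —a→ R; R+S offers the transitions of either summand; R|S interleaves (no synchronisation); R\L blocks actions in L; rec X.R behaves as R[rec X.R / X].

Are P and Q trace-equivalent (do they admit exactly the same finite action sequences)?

traces(P) = traces(Q)

P's transition system — 12 states:
  m0 = a.(0 | 0 + (0 + 0) + c.b.0) | c.(b.0 + c.0 + (0 + (0 + 0) + b.0)) :: --a--▸ m1, --c--▸ m2
  m1 = (0 | 0 + (0 + 0) + c.b.0) | c.(b.0 + c.0 + (0 + (0 + 0) + b.0)) :: --c--▸ m3, --c--▸ m4
  m2 = a.(0 | 0 + (0 + 0) + c.b.0) | (b.0 + c.0 + (0 + (0 + 0) + b.0)) :: --a--▸ m3, --b--▸ m5, --c--▸ m5
  m3 = (0 | 0 + (0 + 0) + c.b.0) | (b.0 + c.0 + (0 + (0 + 0) + b.0)) :: --b--▸ m6, --c--▸ m6, --c--▸ m7
  m4 = b.0 | c.(b.0 + c.0 + (0 + (0 + 0) + b.0)) :: --b--▸ m8, --c--▸ m7
  m5 = a.(0 | 0 + (0 + 0) + c.b.0) | 0 :: --a--▸ m6
  m6 = (0 | 0 + (0 + 0) + c.b.0) | 0 :: --c--▸ m9
  m7 = b.0 | (b.0 + c.0 + (0 + (0 + 0) + b.0)) :: --b--▸ m10, --b--▸ m9, --c--▸ m9
  m8 = 0 | c.(b.0 + c.0 + (0 + (0 + 0) + b.0)) :: --c--▸ m10
  m9 = b.0 | 0 :: --b--▸ m11
  m10 = 0 | (b.0 + c.0 + (0 + (0 + 0) + b.0)) :: --b--▸ m11, --c--▸ m11
  m11 = 0 | 0 :: deadlocked
Q's transition system — 12 states:
  n0 = a.(0 | 0 + (0 + 0) + c.b.0) | c.(b.0 + c.0 + (0 + 0 + b.0)) :: --a--▸ n1, --c--▸ n2
  n1 = (0 | 0 + (0 + 0) + c.b.0) | c.(b.0 + c.0 + (0 + 0 + b.0)) :: --c--▸ n3, --c--▸ n4
  n2 = a.(0 | 0 + (0 + 0) + c.b.0) | (b.0 + c.0 + (0 + 0 + b.0)) :: --a--▸ n3, --b--▸ n5, --c--▸ n5
  n3 = (0 | 0 + (0 + 0) + c.b.0) | (b.0 + c.0 + (0 + 0 + b.0)) :: --b--▸ n6, --c--▸ n6, --c--▸ n7
  n4 = b.0 | c.(b.0 + c.0 + (0 + 0 + b.0)) :: --b--▸ n8, --c--▸ n7
  n5 = a.(0 | 0 + (0 + 0) + c.b.0) | 0 :: --a--▸ n6
  n6 = (0 | 0 + (0 + 0) + c.b.0) | 0 :: --c--▸ n9
  n7 = b.0 | (b.0 + c.0 + (0 + 0 + b.0)) :: --b--▸ n10, --b--▸ n9, --c--▸ n9
  n8 = 0 | c.(b.0 + c.0 + (0 + 0 + b.0)) :: --c--▸ n10
  n9 = b.0 | 0 :: --b--▸ n11
  n10 = 0 | (b.0 + c.0 + (0 + 0 + b.0)) :: --b--▸ n11, --c--▸ n11
  n11 = 0 | 0 :: deadlocked
Bisimilarity quotient blocks:
  B0 = {m0, n0}
  B1 = {m2, n2}
  B2 = {m5, n5}
  B3 = {m6, n6}
  B4 = {m9, n9}
  B5 = {m11, n11}
  B6 = {m3, n3}
  B7 = {m7, n7}
  B8 = {m10, n10}
  B9 = {m1, n1}
  B10 = {m4, n4}
  B11 = {m8, n8}
m0 ∈ B0, n0 ∈ B0 → same block
Bisimilar ⇒ trace-equivalent.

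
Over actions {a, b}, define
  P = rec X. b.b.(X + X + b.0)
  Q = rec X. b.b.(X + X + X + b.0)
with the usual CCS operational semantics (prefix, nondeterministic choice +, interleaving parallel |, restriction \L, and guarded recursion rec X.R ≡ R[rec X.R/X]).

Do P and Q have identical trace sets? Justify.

Reachable graph of P (4 states):
  s0 = rec X. b.b.(X + X + b.0) :: —b→ s1
  s1 = b.((rec X. b.b.(X + X + b.0)) + (rec X. b.b.(X + X + b.0)) + b.0) :: —b→ s2
  s2 = (rec X. b.b.(X + X + b.0)) + (rec X. b.b.(X + X + b.0)) + b.0 :: —b→ s1, —b→ s3
  s3 = 0 :: ·
Reachable graph of Q (4 states):
  t0 = rec X. b.b.(X + X + X + b.0) :: —b→ t1
  t1 = b.((rec X. b.b.(X + X + X + b.0)) + (rec X. b.b.(X + X + X + b.0)) + (rec X. b.b.(X + X + X + b.0)) + b.0) :: —b→ t2
  t2 = (rec X. b.b.(X + X + X + b.0)) + (rec X. b.b.(X + X + X + b.0)) + (rec X. b.b.(X + X + X + b.0)) + b.0 :: —b→ t1, —b→ t3
  t3 = 0 :: ·
Partition-refinement fixed point:
  B0 = {s0, t0}
  B1 = {s1, t1}
  B2 = {s2, t2}
  B3 = {s3, t3}
s0 ∈ B0, t0 ∈ B0 → same block
Bisimilar ⇒ trace-equivalent.

YES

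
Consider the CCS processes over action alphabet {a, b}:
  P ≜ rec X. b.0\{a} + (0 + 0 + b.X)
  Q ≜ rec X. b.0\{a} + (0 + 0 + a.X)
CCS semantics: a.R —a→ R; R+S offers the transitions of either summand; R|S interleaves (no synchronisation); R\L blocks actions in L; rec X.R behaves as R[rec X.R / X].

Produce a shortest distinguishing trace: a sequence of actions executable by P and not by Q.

bb

LTS(P): 2 reachable states
  u0 = rec X. b.0\{a} + (0 + 0 + b.X) → --b--▸ u0, --b--▸ u1
  u1 = 0\{a} → ·
LTS(Q): 2 reachable states
  v0 = rec X. b.0\{a} + (0 + 0 + a.X) → --a--▸ v0, --b--▸ v1
  v1 = 0\{a} → ·
Trace ⟨bb⟩ through P, begin at {u0}:
  step 1 (b): {u0, u1}
  step 2 (b): {u0, u1}
  ✓ P
Trace ⟨bb⟩ through Q, begin at {v0}:
  step 1 (b): {v1}
  step 2 (b): ∅  — Q cannot continue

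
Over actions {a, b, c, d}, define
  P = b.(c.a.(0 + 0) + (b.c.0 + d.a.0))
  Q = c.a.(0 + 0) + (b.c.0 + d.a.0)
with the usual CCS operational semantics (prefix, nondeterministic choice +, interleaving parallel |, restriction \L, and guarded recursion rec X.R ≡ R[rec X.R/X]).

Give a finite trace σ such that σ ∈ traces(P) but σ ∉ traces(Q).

bb

P's transition system — 7 states:
  p0 = b.(c.a.(0 + 0) + (b.c.0 + d.a.0)) → —b→ p1
  p1 = c.a.(0 + 0) + (b.c.0 + d.a.0) → —b→ p2, —c→ p3, —d→ p4
  p2 = c.0 → —c→ p5
  p3 = a.(0 + 0) → —a→ p6
  p4 = a.0 → —a→ p5
  p5 = 0 → ·
  p6 = 0 + 0 → ·
Q's transition system — 6 states:
  q0 = c.a.(0 + 0) + (b.c.0 + d.a.0) → —b→ q1, —c→ q2, —d→ q3
  q1 = c.0 → —c→ q4
  q2 = a.(0 + 0) → —a→ q5
  q3 = a.0 → —a→ q4
  q4 = 0 → ·
  q5 = 0 + 0 → ·
Trace ⟨bb⟩ through P, begin at {p0}:
  after b @ step 1: {p1}
  after b @ step 2: {p2}
  — P admits the full trace.
Trace ⟨bb⟩ through Q, begin at {q0}:
  after b @ step 1: {q1}
  after b @ step 2: no successor for Q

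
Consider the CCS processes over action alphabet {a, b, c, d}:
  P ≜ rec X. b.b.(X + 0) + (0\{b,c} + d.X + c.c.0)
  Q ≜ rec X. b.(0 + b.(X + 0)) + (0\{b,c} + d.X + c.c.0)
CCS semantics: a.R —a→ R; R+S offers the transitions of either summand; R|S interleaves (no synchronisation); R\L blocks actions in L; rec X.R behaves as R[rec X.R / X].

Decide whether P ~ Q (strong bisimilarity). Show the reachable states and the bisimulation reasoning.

bisimilar

Reachable graph of P (5 states):
  s0 = rec X. b.b.(X + 0) + (0\{b,c} + d.X + c.c.0) | --b--▸ s1, --c--▸ s2, --d--▸ s0
  s1 = b.((rec X. b.b.(X + 0) + (0\{b,c} + d.X + c.c.0)) + 0) | --b--▸ s3
  s2 = c.0 | --c--▸ s4
  s3 = (rec X. b.b.(X + 0) + (0\{b,c} + d.X + c.c.0)) + 0 | --b--▸ s1, --c--▸ s2, --d--▸ s0
  s4 = 0 | deadlocked
Reachable graph of Q (5 states):
  t0 = rec X. b.(0 + b.(X + 0)) + (0\{b,c} + d.X + c.c.0) | --b--▸ t1, --c--▸ t2, --d--▸ t0
  t1 = 0 + b.((rec X. b.(0 + b.(X + 0)) + (0\{b,c} + d.X + c.c.0)) + 0) | --b--▸ t3
  t2 = c.0 | --c--▸ t4
  t3 = (rec X. b.(0 + b.(X + 0)) + (0\{b,c} + d.X + c.c.0)) + 0 | --b--▸ t1, --c--▸ t2, --d--▸ t0
  t4 = 0 | deadlocked
Coarsest stable partition (strong bisimilarity classes):
  B0 = {s0, s3, t0, t3}
  B1 = {s2, t2}
  B2 = {s4, t4}
  B3 = {s1, t1}
s0 ∈ B0, t0 ∈ B0 → same block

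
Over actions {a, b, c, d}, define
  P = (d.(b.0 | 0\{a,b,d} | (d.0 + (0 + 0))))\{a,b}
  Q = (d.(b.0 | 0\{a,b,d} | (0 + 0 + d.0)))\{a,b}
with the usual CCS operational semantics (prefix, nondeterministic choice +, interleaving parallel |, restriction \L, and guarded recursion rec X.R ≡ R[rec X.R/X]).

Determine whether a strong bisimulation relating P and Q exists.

YES

Reachable graph of P (3 states):
  p0 = (d.(b.0 | 0\{a,b,d} | (d.0 + (0 + 0))))\{a,b} has moves —d→ p1
  p1 = (b.0 | 0\{a,b,d} | (d.0 + (0 + 0)))\{a,b} has moves —d→ p2
  p2 = (b.0 | 0\{a,b,d} | 0)\{a,b} has moves ∅
Reachable graph of Q (3 states):
  q0 = (d.(b.0 | 0\{a,b,d} | (0 + 0 + d.0)))\{a,b} has moves —d→ q1
  q1 = (b.0 | 0\{a,b,d} | (0 + 0 + d.0))\{a,b} has moves —d→ q2
  q2 = (b.0 | 0\{a,b,d} | 0)\{a,b} has moves ∅
Partition-refinement fixed point:
  B0 = {p0, q0}
  B1 = {p1, q1}
  B2 = {p2, q2}
p0 ∈ B0, q0 ∈ B0 → same block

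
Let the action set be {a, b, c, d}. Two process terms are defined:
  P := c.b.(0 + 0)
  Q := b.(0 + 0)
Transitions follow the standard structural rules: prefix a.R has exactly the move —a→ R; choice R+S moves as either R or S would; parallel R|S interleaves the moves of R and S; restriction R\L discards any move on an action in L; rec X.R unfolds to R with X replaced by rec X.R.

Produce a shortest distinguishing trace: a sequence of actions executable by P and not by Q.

c

P's transition system — 3 states:
  s0 = c.b.(0 + 0) :: —c→ s1
  s1 = b.(0 + 0) :: —b→ s2
  s2 = 0 + 0 :: ∅
Q's transition system — 2 states:
  t0 = b.(0 + 0) :: —b→ t1
  t1 = 0 + 0 :: ∅
Trace ⟨c⟩ through P, begin at {s0}:
  after c @ step 1: {s1}
  — P admits the full trace.
Trace ⟨c⟩ through Q, begin at {t0}:
  after c @ step 1: ∅  — Q cannot continue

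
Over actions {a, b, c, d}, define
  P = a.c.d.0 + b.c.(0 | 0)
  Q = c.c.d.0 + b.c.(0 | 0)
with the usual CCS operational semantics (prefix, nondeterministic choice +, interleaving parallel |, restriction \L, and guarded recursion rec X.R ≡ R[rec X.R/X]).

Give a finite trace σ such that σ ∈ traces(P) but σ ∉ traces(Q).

Reachable graph of P (6 states):
  u0 = a.c.d.0 + b.c.(0 | 0) has moves =a=> u1, =b=> u2
  u1 = c.d.0 has moves =c=> u3
  u2 = c.(0 | 0) has moves =c=> u4
  u3 = d.0 has moves =d=> u5
  u4 = 0 | 0 has moves (no moves)
  u5 = 0 has moves (no moves)
Reachable graph of Q (6 states):
  v0 = c.c.d.0 + b.c.(0 | 0) has moves =b=> v1, =c=> v2
  v1 = c.(0 | 0) has moves =c=> v3
  v2 = c.d.0 has moves =c=> v4
  v3 = 0 | 0 has moves (no moves)
  v4 = d.0 has moves =d=> v5
  v5 = 0 has moves (no moves)
Trace ⟨a⟩ through P, begin at {u0}:
  [1] a ⇒ {u1}
  — P admits the full trace.
Trace ⟨a⟩ through Q, begin at {v0}:
  [1] a ⇒ ∅ (Q stuck)

a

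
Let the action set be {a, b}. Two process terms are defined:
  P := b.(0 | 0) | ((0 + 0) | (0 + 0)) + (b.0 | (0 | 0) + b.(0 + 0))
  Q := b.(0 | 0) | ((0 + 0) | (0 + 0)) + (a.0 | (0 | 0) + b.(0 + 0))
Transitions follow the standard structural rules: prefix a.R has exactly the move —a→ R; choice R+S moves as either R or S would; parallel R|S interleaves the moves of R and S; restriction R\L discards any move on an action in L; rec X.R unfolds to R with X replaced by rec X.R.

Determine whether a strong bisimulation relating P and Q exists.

P's transition system — 4 states:
  s0 = b.(0 | 0) | ((0 + 0) | (0 + 0)) + (b.0 | (0 | 0) + b.(0 + 0)) | --b--▸ s1, --b--▸ s2, --b--▸ s3
  s1 = 0 + 0 | (no moves)
  s2 = 0 | (0 | 0) | (no moves)
  s3 = 0 | 0 | ((0 + 0) | (0 + 0)) | (no moves)
Q's transition system — 4 states:
  t0 = b.(0 | 0) | ((0 + 0) | (0 + 0)) + (a.0 | (0 | 0) + b.(0 + 0)) | --a--▸ t1, --b--▸ t2, --b--▸ t3
  t1 = 0 | (0 | 0) | (no moves)
  t2 = 0 + 0 | (no moves)
  t3 = 0 | 0 | ((0 + 0) | (0 + 0)) | (no moves)
Coarsest stable partition (strong bisimilarity classes):
  B0 = {s0}
  B1 = {s1, s2, s3, t1, t2, t3}
  B2 = {t0}
s0 ∈ B0, t0 ∈ B2 → different blocks

NO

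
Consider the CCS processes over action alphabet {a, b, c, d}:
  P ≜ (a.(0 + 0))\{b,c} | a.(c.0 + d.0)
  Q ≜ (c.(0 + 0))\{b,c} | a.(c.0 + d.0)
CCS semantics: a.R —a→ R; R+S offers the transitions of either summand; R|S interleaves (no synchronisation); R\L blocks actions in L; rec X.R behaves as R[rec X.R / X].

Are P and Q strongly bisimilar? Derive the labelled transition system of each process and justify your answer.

LTS(P): 6 reachable states
  u0 = (a.(0 + 0))\{b,c} | a.(c.0 + d.0) has moves —a→ u1, —a→ u2
  u1 = (0 + 0)\{b,c} | a.(c.0 + d.0) has moves —a→ u3
  u2 = (a.(0 + 0))\{b,c} | (c.0 + d.0) has moves —a→ u3, —c→ u4, —d→ u4
  u3 = (0 + 0)\{b,c} | (c.0 + d.0) has moves —c→ u5, —d→ u5
  u4 = (a.(0 + 0))\{b,c} | 0 has moves —a→ u5
  u5 = (0 + 0)\{b,c} | 0 has moves ·
LTS(Q): 3 reachable states
  v0 = (c.(0 + 0))\{b,c} | a.(c.0 + d.0) has moves —a→ v1
  v1 = (c.(0 + 0))\{b,c} | (c.0 + d.0) has moves —c→ v2, —d→ v2
  v2 = (c.(0 + 0))\{b,c} | 0 has moves ·
Bisimilarity quotient blocks:
  B0 = {u0}
  B1 = {u2}
  B2 = {u4}
  B3 = {u5, v2}
  B4 = {u3, v1}
  B5 = {u1, v0}
u0 ∈ B0, v0 ∈ B5 → different blocks

P ≁ Q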